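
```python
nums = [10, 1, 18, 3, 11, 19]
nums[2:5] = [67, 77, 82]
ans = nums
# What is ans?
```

nums starts as [10, 1, 18, 3, 11, 19] (length 6). The slice nums[2:5] covers indices [2, 3, 4] with values [18, 3, 11]. Replacing that slice with [67, 77, 82] (same length) produces [10, 1, 67, 77, 82, 19].

[10, 1, 67, 77, 82, 19]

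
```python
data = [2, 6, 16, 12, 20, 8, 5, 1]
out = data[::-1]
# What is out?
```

data has length 8. The slice data[::-1] selects indices [7, 6, 5, 4, 3, 2, 1, 0] (7->1, 6->5, 5->8, 4->20, 3->12, 2->16, 1->6, 0->2), giving [1, 5, 8, 20, 12, 16, 6, 2].

[1, 5, 8, 20, 12, 16, 6, 2]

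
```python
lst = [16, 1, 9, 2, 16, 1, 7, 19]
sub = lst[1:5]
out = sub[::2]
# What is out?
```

lst has length 8. The slice lst[1:5] selects indices [1, 2, 3, 4] (1->1, 2->9, 3->2, 4->16), giving [1, 9, 2, 16]. So sub = [1, 9, 2, 16]. sub has length 4. The slice sub[::2] selects indices [0, 2] (0->1, 2->2), giving [1, 2].

[1, 2]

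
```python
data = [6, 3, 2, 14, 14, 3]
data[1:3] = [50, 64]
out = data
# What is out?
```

data starts as [6, 3, 2, 14, 14, 3] (length 6). The slice data[1:3] covers indices [1, 2] with values [3, 2]. Replacing that slice with [50, 64] (same length) produces [6, 50, 64, 14, 14, 3].

[6, 50, 64, 14, 14, 3]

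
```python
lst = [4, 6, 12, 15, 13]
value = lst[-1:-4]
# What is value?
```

lst has length 5. The slice lst[-1:-4] resolves to an empty index range, so the result is [].

[]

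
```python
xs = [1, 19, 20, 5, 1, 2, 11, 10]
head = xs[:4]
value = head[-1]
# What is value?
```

xs has length 8. The slice xs[:4] selects indices [0, 1, 2, 3] (0->1, 1->19, 2->20, 3->5), giving [1, 19, 20, 5]. So head = [1, 19, 20, 5]. Then head[-1] = 5.

5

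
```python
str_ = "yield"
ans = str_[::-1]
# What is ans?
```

str_ has length 5. The slice str_[::-1] selects indices [4, 3, 2, 1, 0] (4->'d', 3->'l', 2->'e', 1->'i', 0->'y'), giving 'dleiy'.

'dleiy'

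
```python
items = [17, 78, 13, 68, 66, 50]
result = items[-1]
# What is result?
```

items has length 6. Negative index -1 maps to positive index 6 + (-1) = 5. items[5] = 50.

50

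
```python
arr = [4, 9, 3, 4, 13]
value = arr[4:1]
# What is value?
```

arr has length 5. The slice arr[4:1] resolves to an empty index range, so the result is [].

[]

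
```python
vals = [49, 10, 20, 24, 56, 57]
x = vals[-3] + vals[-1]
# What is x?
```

vals has length 6. Negative index -3 maps to positive index 6 + (-3) = 3. vals[3] = 24.
vals has length 6. Negative index -1 maps to positive index 6 + (-1) = 5. vals[5] = 57.
Sum: 24 + 57 = 81.

81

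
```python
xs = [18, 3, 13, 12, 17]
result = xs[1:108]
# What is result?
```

xs has length 5. The slice xs[1:108] selects indices [1, 2, 3, 4] (1->3, 2->13, 3->12, 4->17), giving [3, 13, 12, 17].

[3, 13, 12, 17]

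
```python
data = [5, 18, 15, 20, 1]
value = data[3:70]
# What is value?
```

data has length 5. The slice data[3:70] selects indices [3, 4] (3->20, 4->1), giving [20, 1].

[20, 1]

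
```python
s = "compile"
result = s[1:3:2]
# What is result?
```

s has length 7. The slice s[1:3:2] selects indices [1] (1->'o'), giving 'o'.

'o'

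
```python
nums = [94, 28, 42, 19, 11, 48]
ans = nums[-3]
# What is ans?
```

nums has length 6. Negative index -3 maps to positive index 6 + (-3) = 3. nums[3] = 19.

19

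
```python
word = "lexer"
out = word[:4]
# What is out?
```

word has length 5. The slice word[:4] selects indices [0, 1, 2, 3] (0->'l', 1->'e', 2->'x', 3->'e'), giving 'lexe'.

'lexe'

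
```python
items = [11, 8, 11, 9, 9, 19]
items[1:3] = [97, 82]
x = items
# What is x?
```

items starts as [11, 8, 11, 9, 9, 19] (length 6). The slice items[1:3] covers indices [1, 2] with values [8, 11]. Replacing that slice with [97, 82] (same length) produces [11, 97, 82, 9, 9, 19].

[11, 97, 82, 9, 9, 19]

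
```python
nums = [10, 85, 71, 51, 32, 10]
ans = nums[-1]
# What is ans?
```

nums has length 6. Negative index -1 maps to positive index 6 + (-1) = 5. nums[5] = 10.

10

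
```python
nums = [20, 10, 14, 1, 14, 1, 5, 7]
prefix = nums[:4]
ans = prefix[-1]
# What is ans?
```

nums has length 8. The slice nums[:4] selects indices [0, 1, 2, 3] (0->20, 1->10, 2->14, 3->1), giving [20, 10, 14, 1]. So prefix = [20, 10, 14, 1]. Then prefix[-1] = 1.

1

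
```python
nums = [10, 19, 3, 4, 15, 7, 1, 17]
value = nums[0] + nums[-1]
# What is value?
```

nums has length 8. nums[0] = 10.
nums has length 8. Negative index -1 maps to positive index 8 + (-1) = 7. nums[7] = 17.
Sum: 10 + 17 = 27.

27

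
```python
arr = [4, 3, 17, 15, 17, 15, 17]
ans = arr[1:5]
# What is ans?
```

arr has length 7. The slice arr[1:5] selects indices [1, 2, 3, 4] (1->3, 2->17, 3->15, 4->17), giving [3, 17, 15, 17].

[3, 17, 15, 17]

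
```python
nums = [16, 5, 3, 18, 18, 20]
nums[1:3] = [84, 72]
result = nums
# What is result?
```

nums starts as [16, 5, 3, 18, 18, 20] (length 6). The slice nums[1:3] covers indices [1, 2] with values [5, 3]. Replacing that slice with [84, 72] (same length) produces [16, 84, 72, 18, 18, 20].

[16, 84, 72, 18, 18, 20]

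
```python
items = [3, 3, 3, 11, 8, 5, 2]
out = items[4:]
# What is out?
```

items has length 7. The slice items[4:] selects indices [4, 5, 6] (4->8, 5->5, 6->2), giving [8, 5, 2].

[8, 5, 2]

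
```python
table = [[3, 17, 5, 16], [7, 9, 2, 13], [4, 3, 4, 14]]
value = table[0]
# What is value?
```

table has 3 rows. Row 0 is [3, 17, 5, 16].

[3, 17, 5, 16]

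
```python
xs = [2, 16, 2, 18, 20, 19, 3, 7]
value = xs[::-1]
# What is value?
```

xs has length 8. The slice xs[::-1] selects indices [7, 6, 5, 4, 3, 2, 1, 0] (7->7, 6->3, 5->19, 4->20, 3->18, 2->2, 1->16, 0->2), giving [7, 3, 19, 20, 18, 2, 16, 2].

[7, 3, 19, 20, 18, 2, 16, 2]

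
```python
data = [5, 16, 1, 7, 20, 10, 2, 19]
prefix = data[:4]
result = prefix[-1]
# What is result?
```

data has length 8. The slice data[:4] selects indices [0, 1, 2, 3] (0->5, 1->16, 2->1, 3->7), giving [5, 16, 1, 7]. So prefix = [5, 16, 1, 7]. Then prefix[-1] = 7.

7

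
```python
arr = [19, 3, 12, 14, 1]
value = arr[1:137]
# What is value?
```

arr has length 5. The slice arr[1:137] selects indices [1, 2, 3, 4] (1->3, 2->12, 3->14, 4->1), giving [3, 12, 14, 1].

[3, 12, 14, 1]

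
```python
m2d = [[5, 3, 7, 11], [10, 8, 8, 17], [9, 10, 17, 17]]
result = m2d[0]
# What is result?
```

m2d has 3 rows. Row 0 is [5, 3, 7, 11].

[5, 3, 7, 11]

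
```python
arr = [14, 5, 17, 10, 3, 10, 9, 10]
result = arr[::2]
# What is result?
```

arr has length 8. The slice arr[::2] selects indices [0, 2, 4, 6] (0->14, 2->17, 4->3, 6->9), giving [14, 17, 3, 9].

[14, 17, 3, 9]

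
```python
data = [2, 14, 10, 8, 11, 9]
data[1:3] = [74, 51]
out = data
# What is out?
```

data starts as [2, 14, 10, 8, 11, 9] (length 6). The slice data[1:3] covers indices [1, 2] with values [14, 10]. Replacing that slice with [74, 51] (same length) produces [2, 74, 51, 8, 11, 9].

[2, 74, 51, 8, 11, 9]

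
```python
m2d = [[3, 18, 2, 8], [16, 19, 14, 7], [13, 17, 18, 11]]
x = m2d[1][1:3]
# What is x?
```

m2d[1] = [16, 19, 14, 7]. m2d[1] has length 4. The slice m2d[1][1:3] selects indices [1, 2] (1->19, 2->14), giving [19, 14].

[19, 14]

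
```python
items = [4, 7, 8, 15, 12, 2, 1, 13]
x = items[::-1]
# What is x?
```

items has length 8. The slice items[::-1] selects indices [7, 6, 5, 4, 3, 2, 1, 0] (7->13, 6->1, 5->2, 4->12, 3->15, 2->8, 1->7, 0->4), giving [13, 1, 2, 12, 15, 8, 7, 4].

[13, 1, 2, 12, 15, 8, 7, 4]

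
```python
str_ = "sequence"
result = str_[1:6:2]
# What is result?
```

str_ has length 8. The slice str_[1:6:2] selects indices [1, 3, 5] (1->'e', 3->'u', 5->'n'), giving 'eun'.

'eun'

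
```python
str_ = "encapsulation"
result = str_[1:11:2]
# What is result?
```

str_ has length 13. The slice str_[1:11:2] selects indices [1, 3, 5, 7, 9] (1->'n', 3->'a', 5->'s', 7->'l', 9->'t'), giving 'naslt'.

'naslt'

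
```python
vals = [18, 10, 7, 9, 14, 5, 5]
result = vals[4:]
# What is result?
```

vals has length 7. The slice vals[4:] selects indices [4, 5, 6] (4->14, 5->5, 6->5), giving [14, 5, 5].

[14, 5, 5]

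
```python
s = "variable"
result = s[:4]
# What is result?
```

s has length 8. The slice s[:4] selects indices [0, 1, 2, 3] (0->'v', 1->'a', 2->'r', 3->'i'), giving 'vari'.

'vari'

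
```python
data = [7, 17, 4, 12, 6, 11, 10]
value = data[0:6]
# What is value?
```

data has length 7. The slice data[0:6] selects indices [0, 1, 2, 3, 4, 5] (0->7, 1->17, 2->4, 3->12, 4->6, 5->11), giving [7, 17, 4, 12, 6, 11].

[7, 17, 4, 12, 6, 11]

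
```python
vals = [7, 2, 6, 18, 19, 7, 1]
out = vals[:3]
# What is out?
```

vals has length 7. The slice vals[:3] selects indices [0, 1, 2] (0->7, 1->2, 2->6), giving [7, 2, 6].

[7, 2, 6]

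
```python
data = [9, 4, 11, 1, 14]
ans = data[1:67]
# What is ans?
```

data has length 5. The slice data[1:67] selects indices [1, 2, 3, 4] (1->4, 2->11, 3->1, 4->14), giving [4, 11, 1, 14].

[4, 11, 1, 14]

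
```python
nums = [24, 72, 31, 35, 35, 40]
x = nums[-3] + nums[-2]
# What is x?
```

nums has length 6. Negative index -3 maps to positive index 6 + (-3) = 3. nums[3] = 35.
nums has length 6. Negative index -2 maps to positive index 6 + (-2) = 4. nums[4] = 35.
Sum: 35 + 35 = 70.

70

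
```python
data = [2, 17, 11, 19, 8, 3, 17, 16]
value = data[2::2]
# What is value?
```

data has length 8. The slice data[2::2] selects indices [2, 4, 6] (2->11, 4->8, 6->17), giving [11, 8, 17].

[11, 8, 17]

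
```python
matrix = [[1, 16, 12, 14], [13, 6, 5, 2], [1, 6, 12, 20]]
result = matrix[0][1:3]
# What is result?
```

matrix[0] = [1, 16, 12, 14]. matrix[0] has length 4. The slice matrix[0][1:3] selects indices [1, 2] (1->16, 2->12), giving [16, 12].

[16, 12]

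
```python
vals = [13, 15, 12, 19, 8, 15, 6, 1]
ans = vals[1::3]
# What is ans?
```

vals has length 8. The slice vals[1::3] selects indices [1, 4, 7] (1->15, 4->8, 7->1), giving [15, 8, 1].

[15, 8, 1]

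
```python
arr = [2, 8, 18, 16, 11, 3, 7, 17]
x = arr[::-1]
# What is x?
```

arr has length 8. The slice arr[::-1] selects indices [7, 6, 5, 4, 3, 2, 1, 0] (7->17, 6->7, 5->3, 4->11, 3->16, 2->18, 1->8, 0->2), giving [17, 7, 3, 11, 16, 18, 8, 2].

[17, 7, 3, 11, 16, 18, 8, 2]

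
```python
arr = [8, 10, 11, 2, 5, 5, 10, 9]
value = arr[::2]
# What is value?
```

arr has length 8. The slice arr[::2] selects indices [0, 2, 4, 6] (0->8, 2->11, 4->5, 6->10), giving [8, 11, 5, 10].

[8, 11, 5, 10]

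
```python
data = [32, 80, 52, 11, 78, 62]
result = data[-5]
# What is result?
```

data has length 6. Negative index -5 maps to positive index 6 + (-5) = 1. data[1] = 80.

80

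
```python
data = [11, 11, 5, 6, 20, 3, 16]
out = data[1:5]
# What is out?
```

data has length 7. The slice data[1:5] selects indices [1, 2, 3, 4] (1->11, 2->5, 3->6, 4->20), giving [11, 5, 6, 20].

[11, 5, 6, 20]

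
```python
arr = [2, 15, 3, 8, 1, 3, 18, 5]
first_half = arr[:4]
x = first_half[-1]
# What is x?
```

arr has length 8. The slice arr[:4] selects indices [0, 1, 2, 3] (0->2, 1->15, 2->3, 3->8), giving [2, 15, 3, 8]. So first_half = [2, 15, 3, 8]. Then first_half[-1] = 8.

8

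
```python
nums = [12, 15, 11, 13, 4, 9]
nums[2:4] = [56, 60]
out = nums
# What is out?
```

nums starts as [12, 15, 11, 13, 4, 9] (length 6). The slice nums[2:4] covers indices [2, 3] with values [11, 13]. Replacing that slice with [56, 60] (same length) produces [12, 15, 56, 60, 4, 9].

[12, 15, 56, 60, 4, 9]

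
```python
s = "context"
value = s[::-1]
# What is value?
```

s has length 7. The slice s[::-1] selects indices [6, 5, 4, 3, 2, 1, 0] (6->'t', 5->'x', 4->'e', 3->'t', 2->'n', 1->'o', 0->'c'), giving 'txetnoc'.

'txetnoc'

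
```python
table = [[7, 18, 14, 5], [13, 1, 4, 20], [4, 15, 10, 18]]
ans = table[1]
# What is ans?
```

table has 3 rows. Row 1 is [13, 1, 4, 20].

[13, 1, 4, 20]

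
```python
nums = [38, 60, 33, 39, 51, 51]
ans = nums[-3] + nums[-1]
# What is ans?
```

nums has length 6. Negative index -3 maps to positive index 6 + (-3) = 3. nums[3] = 39.
nums has length 6. Negative index -1 maps to positive index 6 + (-1) = 5. nums[5] = 51.
Sum: 39 + 51 = 90.

90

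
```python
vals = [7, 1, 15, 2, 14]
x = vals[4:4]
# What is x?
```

vals has length 5. The slice vals[4:4] resolves to an empty index range, so the result is [].

[]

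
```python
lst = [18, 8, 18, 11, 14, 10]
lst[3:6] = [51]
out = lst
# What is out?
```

lst starts as [18, 8, 18, 11, 14, 10] (length 6). The slice lst[3:6] covers indices [3, 4, 5] with values [11, 14, 10]. Replacing that slice with [51] (different length) produces [18, 8, 18, 51].

[18, 8, 18, 51]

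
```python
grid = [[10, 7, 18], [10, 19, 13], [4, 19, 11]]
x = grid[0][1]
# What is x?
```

grid[0] = [10, 7, 18]. Taking column 1 of that row yields 7.

7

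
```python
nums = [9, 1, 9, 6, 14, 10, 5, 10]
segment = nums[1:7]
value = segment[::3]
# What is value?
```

nums has length 8. The slice nums[1:7] selects indices [1, 2, 3, 4, 5, 6] (1->1, 2->9, 3->6, 4->14, 5->10, 6->5), giving [1, 9, 6, 14, 10, 5]. So segment = [1, 9, 6, 14, 10, 5]. segment has length 6. The slice segment[::3] selects indices [0, 3] (0->1, 3->14), giving [1, 14].

[1, 14]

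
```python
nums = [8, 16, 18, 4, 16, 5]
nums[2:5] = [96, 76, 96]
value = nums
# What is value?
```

nums starts as [8, 16, 18, 4, 16, 5] (length 6). The slice nums[2:5] covers indices [2, 3, 4] with values [18, 4, 16]. Replacing that slice with [96, 76, 96] (same length) produces [8, 16, 96, 76, 96, 5].

[8, 16, 96, 76, 96, 5]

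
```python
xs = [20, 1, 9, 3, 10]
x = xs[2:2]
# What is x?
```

xs has length 5. The slice xs[2:2] resolves to an empty index range, so the result is [].

[]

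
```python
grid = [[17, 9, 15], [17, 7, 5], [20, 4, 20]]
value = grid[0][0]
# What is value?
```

grid[0] = [17, 9, 15]. Taking column 0 of that row yields 17.

17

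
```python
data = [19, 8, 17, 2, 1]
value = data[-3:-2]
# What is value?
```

data has length 5. The slice data[-3:-2] selects indices [2] (2->17), giving [17].

[17]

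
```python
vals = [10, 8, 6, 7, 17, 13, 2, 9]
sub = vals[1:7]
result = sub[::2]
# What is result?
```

vals has length 8. The slice vals[1:7] selects indices [1, 2, 3, 4, 5, 6] (1->8, 2->6, 3->7, 4->17, 5->13, 6->2), giving [8, 6, 7, 17, 13, 2]. So sub = [8, 6, 7, 17, 13, 2]. sub has length 6. The slice sub[::2] selects indices [0, 2, 4] (0->8, 2->7, 4->13), giving [8, 7, 13].

[8, 7, 13]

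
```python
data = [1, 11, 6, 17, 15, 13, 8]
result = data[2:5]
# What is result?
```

data has length 7. The slice data[2:5] selects indices [2, 3, 4] (2->6, 3->17, 4->15), giving [6, 17, 15].

[6, 17, 15]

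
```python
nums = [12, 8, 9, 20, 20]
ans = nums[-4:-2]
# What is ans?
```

nums has length 5. The slice nums[-4:-2] selects indices [1, 2] (1->8, 2->9), giving [8, 9].

[8, 9]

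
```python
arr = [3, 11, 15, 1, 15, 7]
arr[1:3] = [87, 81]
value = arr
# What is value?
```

arr starts as [3, 11, 15, 1, 15, 7] (length 6). The slice arr[1:3] covers indices [1, 2] with values [11, 15]. Replacing that slice with [87, 81] (same length) produces [3, 87, 81, 1, 15, 7].

[3, 87, 81, 1, 15, 7]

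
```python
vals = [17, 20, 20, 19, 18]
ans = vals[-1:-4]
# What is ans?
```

vals has length 5. The slice vals[-1:-4] resolves to an empty index range, so the result is [].

[]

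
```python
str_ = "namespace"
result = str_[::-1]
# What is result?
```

str_ has length 9. The slice str_[::-1] selects indices [8, 7, 6, 5, 4, 3, 2, 1, 0] (8->'e', 7->'c', 6->'a', 5->'p', 4->'s', 3->'e', 2->'m', 1->'a', 0->'n'), giving 'ecapseman'.

'ecapseman'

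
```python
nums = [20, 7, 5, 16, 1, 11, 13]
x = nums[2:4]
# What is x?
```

nums has length 7. The slice nums[2:4] selects indices [2, 3] (2->5, 3->16), giving [5, 16].

[5, 16]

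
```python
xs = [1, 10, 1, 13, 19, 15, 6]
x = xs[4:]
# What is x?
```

xs has length 7. The slice xs[4:] selects indices [4, 5, 6] (4->19, 5->15, 6->6), giving [19, 15, 6].

[19, 15, 6]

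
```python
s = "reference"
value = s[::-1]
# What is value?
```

s has length 9. The slice s[::-1] selects indices [8, 7, 6, 5, 4, 3, 2, 1, 0] (8->'e', 7->'c', 6->'n', 5->'e', 4->'r', 3->'e', 2->'f', 1->'e', 0->'r'), giving 'ecnerefer'.

'ecnerefer'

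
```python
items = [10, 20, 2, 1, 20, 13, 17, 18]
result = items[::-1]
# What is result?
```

items has length 8. The slice items[::-1] selects indices [7, 6, 5, 4, 3, 2, 1, 0] (7->18, 6->17, 5->13, 4->20, 3->1, 2->2, 1->20, 0->10), giving [18, 17, 13, 20, 1, 2, 20, 10].

[18, 17, 13, 20, 1, 2, 20, 10]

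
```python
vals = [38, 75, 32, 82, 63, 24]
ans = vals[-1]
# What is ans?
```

vals has length 6. Negative index -1 maps to positive index 6 + (-1) = 5. vals[5] = 24.

24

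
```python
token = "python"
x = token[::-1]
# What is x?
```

token has length 6. The slice token[::-1] selects indices [5, 4, 3, 2, 1, 0] (5->'n', 4->'o', 3->'h', 2->'t', 1->'y', 0->'p'), giving 'nohtyp'.

'nohtyp'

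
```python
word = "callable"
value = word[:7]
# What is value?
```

word has length 8. The slice word[:7] selects indices [0, 1, 2, 3, 4, 5, 6] (0->'c', 1->'a', 2->'l', 3->'l', 4->'a', 5->'b', 6->'l'), giving 'callabl'.

'callabl'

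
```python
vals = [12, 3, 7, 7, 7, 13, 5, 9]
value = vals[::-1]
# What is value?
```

vals has length 8. The slice vals[::-1] selects indices [7, 6, 5, 4, 3, 2, 1, 0] (7->9, 6->5, 5->13, 4->7, 3->7, 2->7, 1->3, 0->12), giving [9, 5, 13, 7, 7, 7, 3, 12].

[9, 5, 13, 7, 7, 7, 3, 12]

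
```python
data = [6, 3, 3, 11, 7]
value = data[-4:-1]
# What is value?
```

data has length 5. The slice data[-4:-1] selects indices [1, 2, 3] (1->3, 2->3, 3->11), giving [3, 3, 11].

[3, 3, 11]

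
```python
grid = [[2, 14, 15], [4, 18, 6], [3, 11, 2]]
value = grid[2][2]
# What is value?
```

grid[2] = [3, 11, 2]. Taking column 2 of that row yields 2.

2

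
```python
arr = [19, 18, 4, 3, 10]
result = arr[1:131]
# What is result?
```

arr has length 5. The slice arr[1:131] selects indices [1, 2, 3, 4] (1->18, 2->4, 3->3, 4->10), giving [18, 4, 3, 10].

[18, 4, 3, 10]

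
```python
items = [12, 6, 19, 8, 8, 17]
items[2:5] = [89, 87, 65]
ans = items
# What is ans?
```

items starts as [12, 6, 19, 8, 8, 17] (length 6). The slice items[2:5] covers indices [2, 3, 4] with values [19, 8, 8]. Replacing that slice with [89, 87, 65] (same length) produces [12, 6, 89, 87, 65, 17].

[12, 6, 89, 87, 65, 17]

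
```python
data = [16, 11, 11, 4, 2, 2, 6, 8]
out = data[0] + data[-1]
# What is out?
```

data has length 8. data[0] = 16.
data has length 8. Negative index -1 maps to positive index 8 + (-1) = 7. data[7] = 8.
Sum: 16 + 8 = 24.

24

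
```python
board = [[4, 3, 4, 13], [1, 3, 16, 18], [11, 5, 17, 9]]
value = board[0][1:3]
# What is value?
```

board[0] = [4, 3, 4, 13]. board[0] has length 4. The slice board[0][1:3] selects indices [1, 2] (1->3, 2->4), giving [3, 4].

[3, 4]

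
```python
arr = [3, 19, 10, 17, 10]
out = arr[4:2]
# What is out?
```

arr has length 5. The slice arr[4:2] resolves to an empty index range, so the result is [].

[]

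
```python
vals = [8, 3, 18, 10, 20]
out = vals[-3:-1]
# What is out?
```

vals has length 5. The slice vals[-3:-1] selects indices [2, 3] (2->18, 3->10), giving [18, 10].

[18, 10]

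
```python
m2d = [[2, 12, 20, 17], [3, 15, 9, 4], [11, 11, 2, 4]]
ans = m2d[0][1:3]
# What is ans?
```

m2d[0] = [2, 12, 20, 17]. m2d[0] has length 4. The slice m2d[0][1:3] selects indices [1, 2] (1->12, 2->20), giving [12, 20].

[12, 20]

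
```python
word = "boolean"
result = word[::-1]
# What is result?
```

word has length 7. The slice word[::-1] selects indices [6, 5, 4, 3, 2, 1, 0] (6->'n', 5->'a', 4->'e', 3->'l', 2->'o', 1->'o', 0->'b'), giving 'naeloob'.

'naeloob'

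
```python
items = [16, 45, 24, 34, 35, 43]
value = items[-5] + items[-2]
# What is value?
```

items has length 6. Negative index -5 maps to positive index 6 + (-5) = 1. items[1] = 45.
items has length 6. Negative index -2 maps to positive index 6 + (-2) = 4. items[4] = 35.
Sum: 45 + 35 = 80.

80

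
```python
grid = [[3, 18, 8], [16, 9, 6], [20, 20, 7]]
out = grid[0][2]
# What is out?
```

grid[0] = [3, 18, 8]. Taking column 2 of that row yields 8.

8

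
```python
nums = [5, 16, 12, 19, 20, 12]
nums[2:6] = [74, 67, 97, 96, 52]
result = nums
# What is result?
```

nums starts as [5, 16, 12, 19, 20, 12] (length 6). The slice nums[2:6] covers indices [2, 3, 4, 5] with values [12, 19, 20, 12]. Replacing that slice with [74, 67, 97, 96, 52] (different length) produces [5, 16, 74, 67, 97, 96, 52].

[5, 16, 74, 67, 97, 96, 52]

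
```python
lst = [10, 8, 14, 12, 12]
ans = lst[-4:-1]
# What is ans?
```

lst has length 5. The slice lst[-4:-1] selects indices [1, 2, 3] (1->8, 2->14, 3->12), giving [8, 14, 12].

[8, 14, 12]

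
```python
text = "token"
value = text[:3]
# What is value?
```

text has length 5. The slice text[:3] selects indices [0, 1, 2] (0->'t', 1->'o', 2->'k'), giving 'tok'.

'tok'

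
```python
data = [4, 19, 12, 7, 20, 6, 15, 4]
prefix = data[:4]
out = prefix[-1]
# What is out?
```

data has length 8. The slice data[:4] selects indices [0, 1, 2, 3] (0->4, 1->19, 2->12, 3->7), giving [4, 19, 12, 7]. So prefix = [4, 19, 12, 7]. Then prefix[-1] = 7.

7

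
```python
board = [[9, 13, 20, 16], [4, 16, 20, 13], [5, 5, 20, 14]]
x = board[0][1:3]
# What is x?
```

board[0] = [9, 13, 20, 16]. board[0] has length 4. The slice board[0][1:3] selects indices [1, 2] (1->13, 2->20), giving [13, 20].

[13, 20]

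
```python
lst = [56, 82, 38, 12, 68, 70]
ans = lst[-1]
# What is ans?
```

lst has length 6. Negative index -1 maps to positive index 6 + (-1) = 5. lst[5] = 70.

70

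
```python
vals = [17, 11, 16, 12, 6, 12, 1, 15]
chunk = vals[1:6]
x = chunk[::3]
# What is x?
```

vals has length 8. The slice vals[1:6] selects indices [1, 2, 3, 4, 5] (1->11, 2->16, 3->12, 4->6, 5->12), giving [11, 16, 12, 6, 12]. So chunk = [11, 16, 12, 6, 12]. chunk has length 5. The slice chunk[::3] selects indices [0, 3] (0->11, 3->6), giving [11, 6].

[11, 6]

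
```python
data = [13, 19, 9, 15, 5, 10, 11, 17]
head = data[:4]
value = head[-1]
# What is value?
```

data has length 8. The slice data[:4] selects indices [0, 1, 2, 3] (0->13, 1->19, 2->9, 3->15), giving [13, 19, 9, 15]. So head = [13, 19, 9, 15]. Then head[-1] = 15.

15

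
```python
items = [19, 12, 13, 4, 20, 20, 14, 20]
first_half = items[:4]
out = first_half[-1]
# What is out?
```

items has length 8. The slice items[:4] selects indices [0, 1, 2, 3] (0->19, 1->12, 2->13, 3->4), giving [19, 12, 13, 4]. So first_half = [19, 12, 13, 4]. Then first_half[-1] = 4.

4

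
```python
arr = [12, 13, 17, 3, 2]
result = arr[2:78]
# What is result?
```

arr has length 5. The slice arr[2:78] selects indices [2, 3, 4] (2->17, 3->3, 4->2), giving [17, 3, 2].

[17, 3, 2]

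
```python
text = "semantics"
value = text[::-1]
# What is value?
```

text has length 9. The slice text[::-1] selects indices [8, 7, 6, 5, 4, 3, 2, 1, 0] (8->'s', 7->'c', 6->'i', 5->'t', 4->'n', 3->'a', 2->'m', 1->'e', 0->'s'), giving 'scitnames'.

'scitnames'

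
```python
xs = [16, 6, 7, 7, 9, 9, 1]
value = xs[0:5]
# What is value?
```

xs has length 7. The slice xs[0:5] selects indices [0, 1, 2, 3, 4] (0->16, 1->6, 2->7, 3->7, 4->9), giving [16, 6, 7, 7, 9].

[16, 6, 7, 7, 9]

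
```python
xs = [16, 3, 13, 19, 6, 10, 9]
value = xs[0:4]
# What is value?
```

xs has length 7. The slice xs[0:4] selects indices [0, 1, 2, 3] (0->16, 1->3, 2->13, 3->19), giving [16, 3, 13, 19].

[16, 3, 13, 19]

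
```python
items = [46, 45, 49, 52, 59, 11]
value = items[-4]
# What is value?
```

items has length 6. Negative index -4 maps to positive index 6 + (-4) = 2. items[2] = 49.

49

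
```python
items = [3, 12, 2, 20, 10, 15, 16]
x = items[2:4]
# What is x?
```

items has length 7. The slice items[2:4] selects indices [2, 3] (2->2, 3->20), giving [2, 20].

[2, 20]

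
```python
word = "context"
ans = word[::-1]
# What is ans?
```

word has length 7. The slice word[::-1] selects indices [6, 5, 4, 3, 2, 1, 0] (6->'t', 5->'x', 4->'e', 3->'t', 2->'n', 1->'o', 0->'c'), giving 'txetnoc'.

'txetnoc'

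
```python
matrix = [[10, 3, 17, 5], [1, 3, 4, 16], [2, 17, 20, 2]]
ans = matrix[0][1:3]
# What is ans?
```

matrix[0] = [10, 3, 17, 5]. matrix[0] has length 4. The slice matrix[0][1:3] selects indices [1, 2] (1->3, 2->17), giving [3, 17].

[3, 17]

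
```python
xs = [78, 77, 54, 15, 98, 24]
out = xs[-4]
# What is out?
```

xs has length 6. Negative index -4 maps to positive index 6 + (-4) = 2. xs[2] = 54.

54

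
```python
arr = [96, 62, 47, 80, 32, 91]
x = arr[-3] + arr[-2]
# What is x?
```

arr has length 6. Negative index -3 maps to positive index 6 + (-3) = 3. arr[3] = 80.
arr has length 6. Negative index -2 maps to positive index 6 + (-2) = 4. arr[4] = 32.
Sum: 80 + 32 = 112.

112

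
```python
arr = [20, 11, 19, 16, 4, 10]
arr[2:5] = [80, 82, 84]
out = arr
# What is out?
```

arr starts as [20, 11, 19, 16, 4, 10] (length 6). The slice arr[2:5] covers indices [2, 3, 4] with values [19, 16, 4]. Replacing that slice with [80, 82, 84] (same length) produces [20, 11, 80, 82, 84, 10].

[20, 11, 80, 82, 84, 10]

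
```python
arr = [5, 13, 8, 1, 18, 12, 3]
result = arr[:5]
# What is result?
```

arr has length 7. The slice arr[:5] selects indices [0, 1, 2, 3, 4] (0->5, 1->13, 2->8, 3->1, 4->18), giving [5, 13, 8, 1, 18].

[5, 13, 8, 1, 18]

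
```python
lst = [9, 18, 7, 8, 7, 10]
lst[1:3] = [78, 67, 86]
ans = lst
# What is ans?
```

lst starts as [9, 18, 7, 8, 7, 10] (length 6). The slice lst[1:3] covers indices [1, 2] with values [18, 7]. Replacing that slice with [78, 67, 86] (different length) produces [9, 78, 67, 86, 8, 7, 10].

[9, 78, 67, 86, 8, 7, 10]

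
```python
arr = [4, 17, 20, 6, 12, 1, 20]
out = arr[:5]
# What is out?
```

arr has length 7. The slice arr[:5] selects indices [0, 1, 2, 3, 4] (0->4, 1->17, 2->20, 3->6, 4->12), giving [4, 17, 20, 6, 12].

[4, 17, 20, 6, 12]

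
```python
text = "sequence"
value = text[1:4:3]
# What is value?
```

text has length 8. The slice text[1:4:3] selects indices [1] (1->'e'), giving 'e'.

'e'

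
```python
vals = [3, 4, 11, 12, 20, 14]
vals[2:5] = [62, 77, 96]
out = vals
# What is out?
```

vals starts as [3, 4, 11, 12, 20, 14] (length 6). The slice vals[2:5] covers indices [2, 3, 4] with values [11, 12, 20]. Replacing that slice with [62, 77, 96] (same length) produces [3, 4, 62, 77, 96, 14].

[3, 4, 62, 77, 96, 14]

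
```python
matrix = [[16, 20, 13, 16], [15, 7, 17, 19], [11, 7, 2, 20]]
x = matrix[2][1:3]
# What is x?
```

matrix[2] = [11, 7, 2, 20]. matrix[2] has length 4. The slice matrix[2][1:3] selects indices [1, 2] (1->7, 2->2), giving [7, 2].

[7, 2]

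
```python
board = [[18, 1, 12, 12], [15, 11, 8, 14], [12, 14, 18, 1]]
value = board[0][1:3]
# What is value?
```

board[0] = [18, 1, 12, 12]. board[0] has length 4. The slice board[0][1:3] selects indices [1, 2] (1->1, 2->12), giving [1, 12].

[1, 12]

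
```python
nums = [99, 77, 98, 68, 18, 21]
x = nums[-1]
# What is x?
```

nums has length 6. Negative index -1 maps to positive index 6 + (-1) = 5. nums[5] = 21.

21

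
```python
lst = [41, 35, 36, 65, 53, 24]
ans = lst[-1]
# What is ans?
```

lst has length 6. Negative index -1 maps to positive index 6 + (-1) = 5. lst[5] = 24.

24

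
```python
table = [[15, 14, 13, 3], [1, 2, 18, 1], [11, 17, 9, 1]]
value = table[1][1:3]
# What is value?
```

table[1] = [1, 2, 18, 1]. table[1] has length 4. The slice table[1][1:3] selects indices [1, 2] (1->2, 2->18), giving [2, 18].

[2, 18]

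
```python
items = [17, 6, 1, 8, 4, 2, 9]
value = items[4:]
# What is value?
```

items has length 7. The slice items[4:] selects indices [4, 5, 6] (4->4, 5->2, 6->9), giving [4, 2, 9].

[4, 2, 9]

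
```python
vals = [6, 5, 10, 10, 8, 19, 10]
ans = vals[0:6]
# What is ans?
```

vals has length 7. The slice vals[0:6] selects indices [0, 1, 2, 3, 4, 5] (0->6, 1->5, 2->10, 3->10, 4->8, 5->19), giving [6, 5, 10, 10, 8, 19].

[6, 5, 10, 10, 8, 19]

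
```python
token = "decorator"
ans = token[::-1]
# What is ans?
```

token has length 9. The slice token[::-1] selects indices [8, 7, 6, 5, 4, 3, 2, 1, 0] (8->'r', 7->'o', 6->'t', 5->'a', 4->'r', 3->'o', 2->'c', 1->'e', 0->'d'), giving 'rotaroced'.

'rotaroced'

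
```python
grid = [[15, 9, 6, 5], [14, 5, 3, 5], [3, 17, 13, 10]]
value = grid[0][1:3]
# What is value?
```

grid[0] = [15, 9, 6, 5]. grid[0] has length 4. The slice grid[0][1:3] selects indices [1, 2] (1->9, 2->6), giving [9, 6].

[9, 6]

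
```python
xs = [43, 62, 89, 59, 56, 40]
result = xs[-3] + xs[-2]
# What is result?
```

xs has length 6. Negative index -3 maps to positive index 6 + (-3) = 3. xs[3] = 59.
xs has length 6. Negative index -2 maps to positive index 6 + (-2) = 4. xs[4] = 56.
Sum: 59 + 56 = 115.

115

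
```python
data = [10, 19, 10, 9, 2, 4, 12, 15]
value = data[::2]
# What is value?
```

data has length 8. The slice data[::2] selects indices [0, 2, 4, 6] (0->10, 2->10, 4->2, 6->12), giving [10, 10, 2, 12].

[10, 10, 2, 12]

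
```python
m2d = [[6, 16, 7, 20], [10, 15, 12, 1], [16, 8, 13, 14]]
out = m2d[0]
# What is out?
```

m2d has 3 rows. Row 0 is [6, 16, 7, 20].

[6, 16, 7, 20]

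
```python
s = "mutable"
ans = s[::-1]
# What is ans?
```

s has length 7. The slice s[::-1] selects indices [6, 5, 4, 3, 2, 1, 0] (6->'e', 5->'l', 4->'b', 3->'a', 2->'t', 1->'u', 0->'m'), giving 'elbatum'.

'elbatum'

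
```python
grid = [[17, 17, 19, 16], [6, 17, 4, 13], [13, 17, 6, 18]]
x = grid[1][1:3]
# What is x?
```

grid[1] = [6, 17, 4, 13]. grid[1] has length 4. The slice grid[1][1:3] selects indices [1, 2] (1->17, 2->4), giving [17, 4].

[17, 4]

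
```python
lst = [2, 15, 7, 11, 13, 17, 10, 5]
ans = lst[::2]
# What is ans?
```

lst has length 8. The slice lst[::2] selects indices [0, 2, 4, 6] (0->2, 2->7, 4->13, 6->10), giving [2, 7, 13, 10].

[2, 7, 13, 10]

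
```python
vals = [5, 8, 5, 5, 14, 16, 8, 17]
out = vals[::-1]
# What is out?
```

vals has length 8. The slice vals[::-1] selects indices [7, 6, 5, 4, 3, 2, 1, 0] (7->17, 6->8, 5->16, 4->14, 3->5, 2->5, 1->8, 0->5), giving [17, 8, 16, 14, 5, 5, 8, 5].

[17, 8, 16, 14, 5, 5, 8, 5]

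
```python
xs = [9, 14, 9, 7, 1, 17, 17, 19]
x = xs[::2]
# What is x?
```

xs has length 8. The slice xs[::2] selects indices [0, 2, 4, 6] (0->9, 2->9, 4->1, 6->17), giving [9, 9, 1, 17].

[9, 9, 1, 17]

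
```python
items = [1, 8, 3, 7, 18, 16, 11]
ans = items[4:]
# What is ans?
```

items has length 7. The slice items[4:] selects indices [4, 5, 6] (4->18, 5->16, 6->11), giving [18, 16, 11].

[18, 16, 11]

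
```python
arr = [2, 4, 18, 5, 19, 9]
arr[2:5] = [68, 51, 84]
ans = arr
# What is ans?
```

arr starts as [2, 4, 18, 5, 19, 9] (length 6). The slice arr[2:5] covers indices [2, 3, 4] with values [18, 5, 19]. Replacing that slice with [68, 51, 84] (same length) produces [2, 4, 68, 51, 84, 9].

[2, 4, 68, 51, 84, 9]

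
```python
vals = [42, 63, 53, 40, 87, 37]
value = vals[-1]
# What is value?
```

vals has length 6. Negative index -1 maps to positive index 6 + (-1) = 5. vals[5] = 37.

37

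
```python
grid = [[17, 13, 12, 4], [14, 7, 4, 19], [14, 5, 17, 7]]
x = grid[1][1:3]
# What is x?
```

grid[1] = [14, 7, 4, 19]. grid[1] has length 4. The slice grid[1][1:3] selects indices [1, 2] (1->7, 2->4), giving [7, 4].

[7, 4]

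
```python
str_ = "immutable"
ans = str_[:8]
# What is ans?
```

str_ has length 9. The slice str_[:8] selects indices [0, 1, 2, 3, 4, 5, 6, 7] (0->'i', 1->'m', 2->'m', 3->'u', 4->'t', 5->'a', 6->'b', 7->'l'), giving 'immutabl'.

'immutabl'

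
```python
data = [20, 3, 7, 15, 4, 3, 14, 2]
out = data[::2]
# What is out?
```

data has length 8. The slice data[::2] selects indices [0, 2, 4, 6] (0->20, 2->7, 4->4, 6->14), giving [20, 7, 4, 14].

[20, 7, 4, 14]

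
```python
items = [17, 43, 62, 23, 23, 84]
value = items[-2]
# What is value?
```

items has length 6. Negative index -2 maps to positive index 6 + (-2) = 4. items[4] = 23.

23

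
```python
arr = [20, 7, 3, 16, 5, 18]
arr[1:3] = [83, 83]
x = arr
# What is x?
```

arr starts as [20, 7, 3, 16, 5, 18] (length 6). The slice arr[1:3] covers indices [1, 2] with values [7, 3]. Replacing that slice with [83, 83] (same length) produces [20, 83, 83, 16, 5, 18].

[20, 83, 83, 16, 5, 18]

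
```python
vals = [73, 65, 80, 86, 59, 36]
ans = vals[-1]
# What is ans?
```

vals has length 6. Negative index -1 maps to positive index 6 + (-1) = 5. vals[5] = 36.

36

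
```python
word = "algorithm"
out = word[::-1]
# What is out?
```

word has length 9. The slice word[::-1] selects indices [8, 7, 6, 5, 4, 3, 2, 1, 0] (8->'m', 7->'h', 6->'t', 5->'i', 4->'r', 3->'o', 2->'g', 1->'l', 0->'a'), giving 'mhtirogla'.

'mhtirogla'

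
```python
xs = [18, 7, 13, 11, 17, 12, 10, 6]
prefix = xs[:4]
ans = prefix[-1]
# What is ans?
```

xs has length 8. The slice xs[:4] selects indices [0, 1, 2, 3] (0->18, 1->7, 2->13, 3->11), giving [18, 7, 13, 11]. So prefix = [18, 7, 13, 11]. Then prefix[-1] = 11.

11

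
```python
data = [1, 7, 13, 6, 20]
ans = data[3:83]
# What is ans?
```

data has length 5. The slice data[3:83] selects indices [3, 4] (3->6, 4->20), giving [6, 20].

[6, 20]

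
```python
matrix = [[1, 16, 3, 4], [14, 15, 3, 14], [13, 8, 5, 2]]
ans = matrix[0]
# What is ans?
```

matrix has 3 rows. Row 0 is [1, 16, 3, 4].

[1, 16, 3, 4]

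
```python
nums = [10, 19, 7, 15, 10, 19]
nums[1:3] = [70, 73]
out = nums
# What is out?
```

nums starts as [10, 19, 7, 15, 10, 19] (length 6). The slice nums[1:3] covers indices [1, 2] with values [19, 7]. Replacing that slice with [70, 73] (same length) produces [10, 70, 73, 15, 10, 19].

[10, 70, 73, 15, 10, 19]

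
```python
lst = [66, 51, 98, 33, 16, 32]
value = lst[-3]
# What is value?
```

lst has length 6. Negative index -3 maps to positive index 6 + (-3) = 3. lst[3] = 33.

33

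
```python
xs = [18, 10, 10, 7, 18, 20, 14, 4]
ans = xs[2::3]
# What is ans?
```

xs has length 8. The slice xs[2::3] selects indices [2, 5] (2->10, 5->20), giving [10, 20].

[10, 20]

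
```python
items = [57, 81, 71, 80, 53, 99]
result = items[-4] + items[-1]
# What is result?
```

items has length 6. Negative index -4 maps to positive index 6 + (-4) = 2. items[2] = 71.
items has length 6. Negative index -1 maps to positive index 6 + (-1) = 5. items[5] = 99.
Sum: 71 + 99 = 170.

170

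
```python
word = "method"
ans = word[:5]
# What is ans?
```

word has length 6. The slice word[:5] selects indices [0, 1, 2, 3, 4] (0->'m', 1->'e', 2->'t', 3->'h', 4->'o'), giving 'metho'.

'metho'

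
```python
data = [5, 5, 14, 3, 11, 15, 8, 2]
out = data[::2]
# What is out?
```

data has length 8. The slice data[::2] selects indices [0, 2, 4, 6] (0->5, 2->14, 4->11, 6->8), giving [5, 14, 11, 8].

[5, 14, 11, 8]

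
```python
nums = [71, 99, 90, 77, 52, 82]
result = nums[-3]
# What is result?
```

nums has length 6. Negative index -3 maps to positive index 6 + (-3) = 3. nums[3] = 77.

77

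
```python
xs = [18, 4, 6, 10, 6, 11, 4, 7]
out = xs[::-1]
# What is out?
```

xs has length 8. The slice xs[::-1] selects indices [7, 6, 5, 4, 3, 2, 1, 0] (7->7, 6->4, 5->11, 4->6, 3->10, 2->6, 1->4, 0->18), giving [7, 4, 11, 6, 10, 6, 4, 18].

[7, 4, 11, 6, 10, 6, 4, 18]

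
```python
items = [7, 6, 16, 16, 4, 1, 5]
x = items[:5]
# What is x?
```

items has length 7. The slice items[:5] selects indices [0, 1, 2, 3, 4] (0->7, 1->6, 2->16, 3->16, 4->4), giving [7, 6, 16, 16, 4].

[7, 6, 16, 16, 4]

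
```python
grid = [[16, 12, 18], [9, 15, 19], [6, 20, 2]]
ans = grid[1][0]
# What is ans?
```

grid[1] = [9, 15, 19]. Taking column 0 of that row yields 9.

9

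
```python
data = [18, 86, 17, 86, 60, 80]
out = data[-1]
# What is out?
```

data has length 6. Negative index -1 maps to positive index 6 + (-1) = 5. data[5] = 80.

80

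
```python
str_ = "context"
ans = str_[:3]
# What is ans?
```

str_ has length 7. The slice str_[:3] selects indices [0, 1, 2] (0->'c', 1->'o', 2->'n'), giving 'con'.

'con'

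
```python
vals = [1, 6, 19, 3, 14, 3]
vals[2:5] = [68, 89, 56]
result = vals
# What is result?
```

vals starts as [1, 6, 19, 3, 14, 3] (length 6). The slice vals[2:5] covers indices [2, 3, 4] with values [19, 3, 14]. Replacing that slice with [68, 89, 56] (same length) produces [1, 6, 68, 89, 56, 3].

[1, 6, 68, 89, 56, 3]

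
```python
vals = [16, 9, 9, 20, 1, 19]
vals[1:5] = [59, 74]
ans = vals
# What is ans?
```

vals starts as [16, 9, 9, 20, 1, 19] (length 6). The slice vals[1:5] covers indices [1, 2, 3, 4] with values [9, 9, 20, 1]. Replacing that slice with [59, 74] (different length) produces [16, 59, 74, 19].

[16, 59, 74, 19]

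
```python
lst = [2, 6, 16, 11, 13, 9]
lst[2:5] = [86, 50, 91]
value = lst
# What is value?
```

lst starts as [2, 6, 16, 11, 13, 9] (length 6). The slice lst[2:5] covers indices [2, 3, 4] with values [16, 11, 13]. Replacing that slice with [86, 50, 91] (same length) produces [2, 6, 86, 50, 91, 9].

[2, 6, 86, 50, 91, 9]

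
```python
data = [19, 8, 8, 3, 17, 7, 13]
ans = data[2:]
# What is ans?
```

data has length 7. The slice data[2:] selects indices [2, 3, 4, 5, 6] (2->8, 3->3, 4->17, 5->7, 6->13), giving [8, 3, 17, 7, 13].

[8, 3, 17, 7, 13]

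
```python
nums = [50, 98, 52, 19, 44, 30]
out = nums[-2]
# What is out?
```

nums has length 6. Negative index -2 maps to positive index 6 + (-2) = 4. nums[4] = 44.

44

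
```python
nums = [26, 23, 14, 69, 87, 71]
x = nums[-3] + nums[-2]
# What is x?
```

nums has length 6. Negative index -3 maps to positive index 6 + (-3) = 3. nums[3] = 69.
nums has length 6. Negative index -2 maps to positive index 6 + (-2) = 4. nums[4] = 87.
Sum: 69 + 87 = 156.

156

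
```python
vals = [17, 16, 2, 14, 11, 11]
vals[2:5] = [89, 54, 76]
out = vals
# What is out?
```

vals starts as [17, 16, 2, 14, 11, 11] (length 6). The slice vals[2:5] covers indices [2, 3, 4] with values [2, 14, 11]. Replacing that slice with [89, 54, 76] (same length) produces [17, 16, 89, 54, 76, 11].

[17, 16, 89, 54, 76, 11]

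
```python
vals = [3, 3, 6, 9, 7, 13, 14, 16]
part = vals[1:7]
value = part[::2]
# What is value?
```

vals has length 8. The slice vals[1:7] selects indices [1, 2, 3, 4, 5, 6] (1->3, 2->6, 3->9, 4->7, 5->13, 6->14), giving [3, 6, 9, 7, 13, 14]. So part = [3, 6, 9, 7, 13, 14]. part has length 6. The slice part[::2] selects indices [0, 2, 4] (0->3, 2->9, 4->13), giving [3, 9, 13].

[3, 9, 13]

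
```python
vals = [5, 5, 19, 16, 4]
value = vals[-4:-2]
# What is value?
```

vals has length 5. The slice vals[-4:-2] selects indices [1, 2] (1->5, 2->19), giving [5, 19].

[5, 19]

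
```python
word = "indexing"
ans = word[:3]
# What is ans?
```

word has length 8. The slice word[:3] selects indices [0, 1, 2] (0->'i', 1->'n', 2->'d'), giving 'ind'.

'ind'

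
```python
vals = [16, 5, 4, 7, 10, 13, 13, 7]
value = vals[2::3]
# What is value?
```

vals has length 8. The slice vals[2::3] selects indices [2, 5] (2->4, 5->13), giving [4, 13].

[4, 13]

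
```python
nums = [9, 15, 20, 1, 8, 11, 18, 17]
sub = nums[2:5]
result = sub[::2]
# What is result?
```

nums has length 8. The slice nums[2:5] selects indices [2, 3, 4] (2->20, 3->1, 4->8), giving [20, 1, 8]. So sub = [20, 1, 8]. sub has length 3. The slice sub[::2] selects indices [0, 2] (0->20, 2->8), giving [20, 8].

[20, 8]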